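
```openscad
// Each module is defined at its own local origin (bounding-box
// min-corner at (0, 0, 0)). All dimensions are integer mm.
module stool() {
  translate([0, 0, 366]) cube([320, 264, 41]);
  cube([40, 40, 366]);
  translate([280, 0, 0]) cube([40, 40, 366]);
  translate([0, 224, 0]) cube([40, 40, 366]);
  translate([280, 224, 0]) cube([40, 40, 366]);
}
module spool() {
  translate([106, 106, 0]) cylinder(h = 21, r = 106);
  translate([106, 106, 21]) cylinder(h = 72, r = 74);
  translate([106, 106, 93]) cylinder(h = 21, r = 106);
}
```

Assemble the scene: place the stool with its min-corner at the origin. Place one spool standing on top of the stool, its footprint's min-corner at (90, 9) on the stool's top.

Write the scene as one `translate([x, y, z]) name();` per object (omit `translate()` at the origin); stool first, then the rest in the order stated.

stool();
translate([90, 9, 407]) spool();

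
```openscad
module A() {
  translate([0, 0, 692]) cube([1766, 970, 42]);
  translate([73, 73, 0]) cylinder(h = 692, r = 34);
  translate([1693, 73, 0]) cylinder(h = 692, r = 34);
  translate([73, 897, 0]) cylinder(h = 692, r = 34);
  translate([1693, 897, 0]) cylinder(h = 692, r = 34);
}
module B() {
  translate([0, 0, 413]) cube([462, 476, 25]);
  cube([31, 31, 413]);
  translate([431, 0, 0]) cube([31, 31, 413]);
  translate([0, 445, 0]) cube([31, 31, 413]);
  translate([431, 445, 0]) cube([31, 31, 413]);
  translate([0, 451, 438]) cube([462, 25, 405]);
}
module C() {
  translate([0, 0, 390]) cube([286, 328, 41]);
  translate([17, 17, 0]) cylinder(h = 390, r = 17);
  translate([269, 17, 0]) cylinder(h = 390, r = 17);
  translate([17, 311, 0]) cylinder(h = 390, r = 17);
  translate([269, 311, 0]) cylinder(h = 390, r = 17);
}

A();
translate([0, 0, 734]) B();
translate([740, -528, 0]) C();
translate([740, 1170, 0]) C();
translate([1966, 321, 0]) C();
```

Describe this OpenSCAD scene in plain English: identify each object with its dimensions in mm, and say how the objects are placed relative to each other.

A is a table with a 1766×970 mm rectangular top, 42 mm thick, top surface at z = 734 mm, supported by four round legs of 68 mm diameter, each leg's bounding box inset 39 mm from the nearest pair of top edges, running from the floor.

B is a chair: 462×476 mm seat, 25 mm thick, top at z = 438 mm, on four 31 mm square corner legs flush with the seat edges. A 25 mm thick backrest slab spans the full seat width, extending 405 mm above the seat top, its back face flush with the seat's +y edge.

C is a four-legged stool. The seat is a 286×328×41 mm slab whose top surface is at z = 431 mm; four round legs, each 34 mm in diameter, run from the floor (z = 0) to the underside of the seat, each leg's axis is inset half a diameter from the nearest pair of seat edges (so the leg's bounding box is flush with the corner).

The chair is on top of the table. Three stools sit around the table at the −y, +y, +x sides.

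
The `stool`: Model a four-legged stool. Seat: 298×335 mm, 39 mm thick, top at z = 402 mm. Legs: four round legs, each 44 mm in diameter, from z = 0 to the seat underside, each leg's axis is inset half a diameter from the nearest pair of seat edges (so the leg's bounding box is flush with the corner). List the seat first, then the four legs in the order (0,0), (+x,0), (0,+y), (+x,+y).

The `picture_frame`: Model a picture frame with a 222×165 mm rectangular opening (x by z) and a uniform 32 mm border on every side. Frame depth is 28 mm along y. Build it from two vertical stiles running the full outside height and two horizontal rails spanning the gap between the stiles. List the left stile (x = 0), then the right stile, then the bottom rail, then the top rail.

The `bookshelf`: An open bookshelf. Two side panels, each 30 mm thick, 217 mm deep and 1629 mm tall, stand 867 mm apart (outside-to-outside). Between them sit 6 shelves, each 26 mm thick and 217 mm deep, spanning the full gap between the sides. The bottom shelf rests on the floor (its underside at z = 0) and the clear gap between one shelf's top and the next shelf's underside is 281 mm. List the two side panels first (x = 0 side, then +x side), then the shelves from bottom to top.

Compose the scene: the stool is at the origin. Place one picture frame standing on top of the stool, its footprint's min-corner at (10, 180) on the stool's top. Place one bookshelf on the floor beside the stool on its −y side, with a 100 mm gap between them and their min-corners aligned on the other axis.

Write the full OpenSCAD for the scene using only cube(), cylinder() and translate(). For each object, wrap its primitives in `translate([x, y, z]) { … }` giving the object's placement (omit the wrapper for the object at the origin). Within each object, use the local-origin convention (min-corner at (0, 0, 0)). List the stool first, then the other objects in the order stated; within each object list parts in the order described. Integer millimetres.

translate([0, 0, 363]) cube([298, 335, 39]);
translate([22, 22, 0]) cylinder(h = 363, r = 22);
translate([276, 22, 0]) cylinder(h = 363, r = 22);
translate([22, 313, 0]) cylinder(h = 363, r = 22);
translate([276, 313, 0]) cylinder(h = 363, r = 22);
translate([10, 180, 402]) {
  cube([32, 28, 229]);
  translate([254, 0, 0]) cube([32, 28, 229]);
  translate([32, 0, 0]) cube([222, 28, 32]);
  translate([32, 0, 197]) cube([222, 28, 32]);
}
translate([0, -317, 0]) {
  cube([30, 217, 1629]);
  translate([837, 0, 0]) cube([30, 217, 1629]);
  translate([30, 0, 0]) cube([807, 217, 26]);
  translate([30, 0, 307]) cube([807, 217, 26]);
  translate([30, 0, 614]) cube([807, 217, 26]);
  translate([30, 0, 921]) cube([807, 217, 26]);
  translate([30, 0, 1228]) cube([807, 217, 26]);
  translate([30, 0, 1535]) cube([807, 217, 26]);
}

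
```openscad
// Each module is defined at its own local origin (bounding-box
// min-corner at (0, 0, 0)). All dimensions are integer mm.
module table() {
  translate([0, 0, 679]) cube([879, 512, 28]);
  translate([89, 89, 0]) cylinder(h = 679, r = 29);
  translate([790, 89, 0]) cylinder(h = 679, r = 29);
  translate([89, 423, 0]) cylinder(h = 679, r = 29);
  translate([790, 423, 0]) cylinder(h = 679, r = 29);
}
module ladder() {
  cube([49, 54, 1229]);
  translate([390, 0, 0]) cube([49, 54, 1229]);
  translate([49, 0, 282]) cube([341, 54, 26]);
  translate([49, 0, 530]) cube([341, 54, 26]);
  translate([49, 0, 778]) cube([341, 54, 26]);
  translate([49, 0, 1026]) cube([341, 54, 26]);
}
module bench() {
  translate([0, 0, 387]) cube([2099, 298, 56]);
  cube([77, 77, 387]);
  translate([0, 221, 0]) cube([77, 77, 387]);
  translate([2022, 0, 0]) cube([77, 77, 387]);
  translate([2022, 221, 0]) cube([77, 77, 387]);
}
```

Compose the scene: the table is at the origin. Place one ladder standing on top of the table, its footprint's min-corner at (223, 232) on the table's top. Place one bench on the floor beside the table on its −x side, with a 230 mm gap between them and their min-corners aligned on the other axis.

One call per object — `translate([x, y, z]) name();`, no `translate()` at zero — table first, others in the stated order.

table();
translate([223, 232, 707]) ladder();
translate([-2329, 0, 0]) bench();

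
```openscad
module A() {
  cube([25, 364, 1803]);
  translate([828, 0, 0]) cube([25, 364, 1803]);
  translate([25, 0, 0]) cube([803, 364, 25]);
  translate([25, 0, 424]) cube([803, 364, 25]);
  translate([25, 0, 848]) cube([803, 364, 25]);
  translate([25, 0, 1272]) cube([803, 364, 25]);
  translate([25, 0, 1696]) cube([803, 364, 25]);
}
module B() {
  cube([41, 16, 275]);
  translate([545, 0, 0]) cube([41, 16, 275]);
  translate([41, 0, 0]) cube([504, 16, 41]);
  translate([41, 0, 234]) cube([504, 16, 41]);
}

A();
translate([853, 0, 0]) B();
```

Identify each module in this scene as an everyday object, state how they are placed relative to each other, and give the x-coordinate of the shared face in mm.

A is a bookshelf. B is a picture frame. The picture frame is against the bookshelf's +x side, with their −y faces flush. The x-coordinate of the shared face is 853 mm.

The bookshelf's +x face and the picture frame's −x face are both at x = 853 mm.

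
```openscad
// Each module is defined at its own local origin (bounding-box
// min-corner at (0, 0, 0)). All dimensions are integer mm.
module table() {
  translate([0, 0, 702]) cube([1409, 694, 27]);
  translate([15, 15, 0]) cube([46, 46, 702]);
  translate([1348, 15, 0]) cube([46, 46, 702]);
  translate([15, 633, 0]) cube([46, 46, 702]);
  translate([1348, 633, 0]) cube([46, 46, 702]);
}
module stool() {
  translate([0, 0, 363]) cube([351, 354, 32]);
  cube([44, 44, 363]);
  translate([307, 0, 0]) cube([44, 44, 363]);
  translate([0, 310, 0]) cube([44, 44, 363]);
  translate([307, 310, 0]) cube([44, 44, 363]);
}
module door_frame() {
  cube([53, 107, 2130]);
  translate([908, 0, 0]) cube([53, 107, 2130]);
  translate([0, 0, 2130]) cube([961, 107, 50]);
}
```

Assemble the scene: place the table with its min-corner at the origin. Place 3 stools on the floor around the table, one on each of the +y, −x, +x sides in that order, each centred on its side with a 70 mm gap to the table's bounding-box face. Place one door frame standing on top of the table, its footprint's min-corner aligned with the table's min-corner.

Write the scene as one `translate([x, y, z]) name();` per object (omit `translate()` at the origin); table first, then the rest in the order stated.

table();
translate([529, 764, 0]) stool();
translate([-421, 170, 0]) stool();
translate([1479, 170, 0]) stool();
translate([0, 0, 729]) door_frame();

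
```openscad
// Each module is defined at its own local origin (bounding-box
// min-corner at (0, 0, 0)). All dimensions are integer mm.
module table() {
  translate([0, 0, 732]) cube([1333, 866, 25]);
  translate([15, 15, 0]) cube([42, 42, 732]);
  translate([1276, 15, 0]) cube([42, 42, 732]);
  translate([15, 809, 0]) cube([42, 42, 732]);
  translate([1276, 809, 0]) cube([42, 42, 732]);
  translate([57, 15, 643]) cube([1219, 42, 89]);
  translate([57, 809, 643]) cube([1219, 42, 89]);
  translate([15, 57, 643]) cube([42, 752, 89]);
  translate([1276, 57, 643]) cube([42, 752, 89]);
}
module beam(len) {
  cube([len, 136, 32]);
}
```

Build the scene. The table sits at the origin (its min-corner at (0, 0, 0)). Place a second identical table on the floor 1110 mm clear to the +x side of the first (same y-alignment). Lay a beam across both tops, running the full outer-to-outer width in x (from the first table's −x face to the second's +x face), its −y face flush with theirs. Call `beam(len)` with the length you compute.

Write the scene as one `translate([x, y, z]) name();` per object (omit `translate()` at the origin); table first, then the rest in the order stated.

table();
translate([2443, 0, 0]) table();
translate([0, 0, 757]) beam(3776);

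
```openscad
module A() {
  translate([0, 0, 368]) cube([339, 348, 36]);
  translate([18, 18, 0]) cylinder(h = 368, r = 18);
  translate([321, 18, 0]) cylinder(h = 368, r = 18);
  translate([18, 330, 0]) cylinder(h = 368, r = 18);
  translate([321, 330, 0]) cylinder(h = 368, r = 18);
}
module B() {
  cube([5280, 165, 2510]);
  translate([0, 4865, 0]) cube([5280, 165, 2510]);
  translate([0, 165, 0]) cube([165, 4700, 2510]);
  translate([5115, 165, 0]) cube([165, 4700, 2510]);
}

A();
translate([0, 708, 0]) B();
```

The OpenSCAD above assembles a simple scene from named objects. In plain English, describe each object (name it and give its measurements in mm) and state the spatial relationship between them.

A is a four-legged stool. The seat is a 339×348×36 mm slab whose top surface is at z = 404 mm; four round legs, each 36 mm in diameter, run from the floor (z = 0) to the underside of the seat, each leg's axis is inset half a diameter from the nearest pair of seat edges (so the leg's bounding box is flush with the corner).

B is the wall frame of a small rectangular building: four walls, each 2510 mm tall and 165 mm thick, enclosing a footprint 5280 mm (x) by 5030 mm (y) outside-to-outside, with no floor or roof. The front and back walls (the −y and +y sides) span the full width; the two side walls fit between them.

The house frame is on the floor beside the stool on its +y side.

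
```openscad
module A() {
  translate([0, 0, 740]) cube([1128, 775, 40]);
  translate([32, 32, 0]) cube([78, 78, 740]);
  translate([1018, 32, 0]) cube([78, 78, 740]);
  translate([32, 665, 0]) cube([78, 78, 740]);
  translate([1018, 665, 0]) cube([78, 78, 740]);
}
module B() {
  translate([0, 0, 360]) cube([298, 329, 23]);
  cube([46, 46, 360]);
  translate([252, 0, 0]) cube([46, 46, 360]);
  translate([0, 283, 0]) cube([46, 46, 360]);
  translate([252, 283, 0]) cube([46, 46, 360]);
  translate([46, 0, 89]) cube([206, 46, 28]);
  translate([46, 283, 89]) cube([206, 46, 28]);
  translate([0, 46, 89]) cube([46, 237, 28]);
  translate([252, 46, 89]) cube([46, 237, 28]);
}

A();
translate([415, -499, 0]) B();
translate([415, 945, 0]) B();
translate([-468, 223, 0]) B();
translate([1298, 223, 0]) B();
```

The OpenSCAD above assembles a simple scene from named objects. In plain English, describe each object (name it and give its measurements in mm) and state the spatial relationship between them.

A is a rectangular dining table. The top is 1128×775×40 mm with its upper surface at z = 780 mm. It stands on four 78×78 mm square legs, each inset 32 mm from the nearest pair of top edges, running from the floor to the underside of the top.

B is a four-legged stool. The seat is 298×329 mm, 23 mm thick, top at z = 383 mm. It stands on four square legs, each 46×46 mm in cross-section, from z = 0 to the seat underside, each flush with a corner of the seat. Four stretchers, 46 mm wide and 28 mm tall, connect adjacent legs with their undersides at z = 89 mm, each running between the inner faces of the legs it joins and aligned with the legs' outer faces on the other axis.

Four stools sit around the table at the −y, +y, −x, +x sides.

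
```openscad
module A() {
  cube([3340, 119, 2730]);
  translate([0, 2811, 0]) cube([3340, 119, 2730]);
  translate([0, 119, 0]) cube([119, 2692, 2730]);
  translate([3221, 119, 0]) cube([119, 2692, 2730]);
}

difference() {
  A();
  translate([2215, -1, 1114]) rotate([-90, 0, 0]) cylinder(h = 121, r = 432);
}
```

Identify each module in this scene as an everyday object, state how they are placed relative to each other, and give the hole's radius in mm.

The subtracted cylinder has r = 432 mm.

A is a house frame. The house frame has a circular hole through its front wall. The hole's radius is 432 mm.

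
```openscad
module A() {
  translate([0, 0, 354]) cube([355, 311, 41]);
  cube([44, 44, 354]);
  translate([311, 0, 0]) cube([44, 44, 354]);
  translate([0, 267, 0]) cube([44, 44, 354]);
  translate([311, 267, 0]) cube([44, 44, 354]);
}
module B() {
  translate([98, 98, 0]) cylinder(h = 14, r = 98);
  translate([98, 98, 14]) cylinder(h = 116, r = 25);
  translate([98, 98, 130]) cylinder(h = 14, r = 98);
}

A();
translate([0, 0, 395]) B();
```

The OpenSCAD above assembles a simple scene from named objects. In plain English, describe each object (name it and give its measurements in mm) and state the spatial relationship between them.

A is a four-legged stool. The seat is 355×311 mm, 41 mm thick, top at z = 395 mm. It stands on four square legs, each 44×44 mm in cross-section, from z = 0 to the seat underside, each flush with a corner of the seat.

B is a spool: two coaxial disc flanges of radius 98 mm and thickness 14 mm, joined by a core cylinder of radius 25 mm and height 116 mm. The lower flange rests on z = 0 and the three cylinders share a vertical axis.

The spool is on top of the stool.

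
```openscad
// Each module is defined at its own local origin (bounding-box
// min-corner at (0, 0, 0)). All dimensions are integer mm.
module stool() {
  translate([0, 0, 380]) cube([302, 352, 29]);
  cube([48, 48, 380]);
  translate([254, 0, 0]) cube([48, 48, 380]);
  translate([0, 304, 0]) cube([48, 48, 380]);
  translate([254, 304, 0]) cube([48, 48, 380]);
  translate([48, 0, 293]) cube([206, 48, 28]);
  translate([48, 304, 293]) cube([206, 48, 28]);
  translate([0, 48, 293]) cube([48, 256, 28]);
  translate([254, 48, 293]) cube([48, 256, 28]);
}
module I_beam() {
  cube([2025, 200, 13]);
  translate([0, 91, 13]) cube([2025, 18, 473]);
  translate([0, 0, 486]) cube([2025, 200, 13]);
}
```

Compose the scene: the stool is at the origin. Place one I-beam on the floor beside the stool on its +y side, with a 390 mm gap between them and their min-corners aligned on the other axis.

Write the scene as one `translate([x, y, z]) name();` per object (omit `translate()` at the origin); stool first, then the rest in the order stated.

stool();
translate([0, 742, 0]) I_beam();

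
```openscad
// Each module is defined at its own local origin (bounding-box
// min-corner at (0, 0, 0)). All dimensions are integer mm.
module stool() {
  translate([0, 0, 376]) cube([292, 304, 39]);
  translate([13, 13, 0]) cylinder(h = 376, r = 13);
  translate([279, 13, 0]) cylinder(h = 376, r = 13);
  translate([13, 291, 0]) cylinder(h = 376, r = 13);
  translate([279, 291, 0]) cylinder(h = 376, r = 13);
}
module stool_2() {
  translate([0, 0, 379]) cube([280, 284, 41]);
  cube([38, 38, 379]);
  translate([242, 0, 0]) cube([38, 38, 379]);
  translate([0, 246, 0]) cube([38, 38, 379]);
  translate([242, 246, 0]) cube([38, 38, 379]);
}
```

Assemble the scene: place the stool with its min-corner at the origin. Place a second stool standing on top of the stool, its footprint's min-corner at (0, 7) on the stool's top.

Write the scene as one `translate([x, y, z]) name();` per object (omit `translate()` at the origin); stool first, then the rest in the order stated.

stool();
translate([0, 7, 415]) stool_2();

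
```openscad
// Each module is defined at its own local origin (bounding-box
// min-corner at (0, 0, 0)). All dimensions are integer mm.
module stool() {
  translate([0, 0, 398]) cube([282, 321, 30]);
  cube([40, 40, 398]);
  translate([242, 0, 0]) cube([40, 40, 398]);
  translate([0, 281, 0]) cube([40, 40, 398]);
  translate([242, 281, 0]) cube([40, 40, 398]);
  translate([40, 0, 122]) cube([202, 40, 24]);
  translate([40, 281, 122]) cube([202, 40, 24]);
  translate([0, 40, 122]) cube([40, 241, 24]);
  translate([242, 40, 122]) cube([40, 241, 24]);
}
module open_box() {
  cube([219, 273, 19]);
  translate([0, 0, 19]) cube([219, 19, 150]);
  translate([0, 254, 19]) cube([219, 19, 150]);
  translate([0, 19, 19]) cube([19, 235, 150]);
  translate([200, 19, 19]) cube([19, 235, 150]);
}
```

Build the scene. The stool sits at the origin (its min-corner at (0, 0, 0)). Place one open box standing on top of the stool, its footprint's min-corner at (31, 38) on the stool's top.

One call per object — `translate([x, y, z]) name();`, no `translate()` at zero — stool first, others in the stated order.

stool();
translate([31, 38, 428]) open_box();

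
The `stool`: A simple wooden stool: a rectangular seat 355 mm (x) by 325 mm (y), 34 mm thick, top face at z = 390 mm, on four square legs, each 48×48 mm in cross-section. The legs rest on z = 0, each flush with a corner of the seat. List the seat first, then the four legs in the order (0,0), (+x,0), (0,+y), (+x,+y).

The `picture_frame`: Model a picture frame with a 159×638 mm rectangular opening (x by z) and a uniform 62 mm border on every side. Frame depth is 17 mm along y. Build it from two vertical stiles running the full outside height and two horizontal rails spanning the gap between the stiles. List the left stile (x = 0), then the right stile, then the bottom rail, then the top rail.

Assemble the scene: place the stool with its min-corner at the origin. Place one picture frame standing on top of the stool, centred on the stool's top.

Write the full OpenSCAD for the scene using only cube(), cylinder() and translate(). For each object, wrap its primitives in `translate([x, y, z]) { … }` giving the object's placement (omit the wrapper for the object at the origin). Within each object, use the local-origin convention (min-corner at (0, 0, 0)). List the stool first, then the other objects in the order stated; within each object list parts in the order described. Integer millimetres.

translate([0, 0, 356]) cube([355, 325, 34]);
cube([48, 48, 356]);
translate([307, 0, 0]) cube([48, 48, 356]);
translate([0, 277, 0]) cube([48, 48, 356]);
translate([307, 277, 0]) cube([48, 48, 356]);
translate([36, 154, 390]) {
  cube([62, 17, 762]);
  translate([221, 0, 0]) cube([62, 17, 762]);
  translate([62, 0, 0]) cube([159, 17, 62]);
  translate([62, 0, 700]) cube([159, 17, 62]);
}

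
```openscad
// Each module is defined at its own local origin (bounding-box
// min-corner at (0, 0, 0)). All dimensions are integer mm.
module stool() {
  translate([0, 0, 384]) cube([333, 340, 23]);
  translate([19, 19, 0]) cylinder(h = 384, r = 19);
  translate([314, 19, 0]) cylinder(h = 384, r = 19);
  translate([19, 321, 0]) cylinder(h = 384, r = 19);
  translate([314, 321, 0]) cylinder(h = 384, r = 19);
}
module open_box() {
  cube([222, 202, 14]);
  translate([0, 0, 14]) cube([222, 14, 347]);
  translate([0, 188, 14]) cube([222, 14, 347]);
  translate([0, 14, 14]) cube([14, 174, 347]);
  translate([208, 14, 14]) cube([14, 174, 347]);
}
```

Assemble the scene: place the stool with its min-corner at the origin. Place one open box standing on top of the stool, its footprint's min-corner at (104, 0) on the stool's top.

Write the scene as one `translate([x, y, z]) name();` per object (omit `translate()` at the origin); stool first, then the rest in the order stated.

stool();
translate([104, 0, 407]) open_box();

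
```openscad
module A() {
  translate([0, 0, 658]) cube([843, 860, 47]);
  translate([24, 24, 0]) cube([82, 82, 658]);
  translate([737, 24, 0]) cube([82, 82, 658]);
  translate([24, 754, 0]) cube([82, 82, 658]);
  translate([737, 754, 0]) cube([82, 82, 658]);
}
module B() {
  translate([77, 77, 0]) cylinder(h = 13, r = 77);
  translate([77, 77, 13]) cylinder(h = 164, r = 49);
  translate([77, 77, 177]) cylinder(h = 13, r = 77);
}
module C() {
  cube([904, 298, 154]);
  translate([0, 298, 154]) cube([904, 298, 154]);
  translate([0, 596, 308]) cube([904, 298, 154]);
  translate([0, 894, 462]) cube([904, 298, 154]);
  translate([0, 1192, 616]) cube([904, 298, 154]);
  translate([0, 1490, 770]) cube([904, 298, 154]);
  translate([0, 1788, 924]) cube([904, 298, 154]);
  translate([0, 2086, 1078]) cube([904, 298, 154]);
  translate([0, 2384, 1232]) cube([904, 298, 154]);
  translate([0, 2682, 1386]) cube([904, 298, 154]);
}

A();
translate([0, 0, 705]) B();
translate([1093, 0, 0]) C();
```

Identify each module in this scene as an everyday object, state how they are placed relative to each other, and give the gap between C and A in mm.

The staircase's nearest face is 250 mm from the table's +x face.

A is a table. B is a spool. C is a staircase. The spool is on top of the table. The staircase is on the floor beside the table on its +x side. The gap between the staircase and the table is 250 mm.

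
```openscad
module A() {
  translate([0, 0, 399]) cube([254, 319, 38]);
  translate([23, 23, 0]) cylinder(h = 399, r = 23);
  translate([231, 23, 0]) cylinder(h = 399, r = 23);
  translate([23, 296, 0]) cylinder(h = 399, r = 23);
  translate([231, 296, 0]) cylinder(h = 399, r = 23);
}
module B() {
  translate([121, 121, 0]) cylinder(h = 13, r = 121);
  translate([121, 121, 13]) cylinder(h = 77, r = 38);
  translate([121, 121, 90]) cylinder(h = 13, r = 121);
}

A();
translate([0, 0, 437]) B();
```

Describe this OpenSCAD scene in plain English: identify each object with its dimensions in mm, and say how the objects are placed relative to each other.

A is a four-legged stool. The seat is a 254×319×38 mm slab whose top surface is at z = 437 mm; four round legs, each 46 mm in diameter, run from the floor (z = 0) to the underside of the seat, each leg's axis is inset half a diameter from the nearest pair of seat edges (so the leg's bounding box is flush with the corner).

B is a spool: two coaxial disc flanges of radius 121 mm and thickness 13 mm, joined by a core cylinder of radius 38 mm and height 77 mm. The lower flange rests on z = 0 and the three cylinders share a vertical axis.

The spool is on top of the stool.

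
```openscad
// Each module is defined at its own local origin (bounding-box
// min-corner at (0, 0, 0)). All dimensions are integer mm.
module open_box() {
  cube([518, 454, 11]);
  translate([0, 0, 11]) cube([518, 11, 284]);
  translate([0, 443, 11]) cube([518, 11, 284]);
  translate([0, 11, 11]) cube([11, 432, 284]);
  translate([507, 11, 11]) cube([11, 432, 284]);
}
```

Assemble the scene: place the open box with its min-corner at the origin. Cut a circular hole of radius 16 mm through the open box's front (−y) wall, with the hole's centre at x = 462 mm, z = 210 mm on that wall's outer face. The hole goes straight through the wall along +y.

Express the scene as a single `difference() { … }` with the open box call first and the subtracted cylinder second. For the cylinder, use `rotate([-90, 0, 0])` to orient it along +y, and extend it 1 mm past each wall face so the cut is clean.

difference() {
  open_box();
  translate([462, -1, 210]) rotate([-90, 0, 0]) cylinder(h = 13, r = 16);
}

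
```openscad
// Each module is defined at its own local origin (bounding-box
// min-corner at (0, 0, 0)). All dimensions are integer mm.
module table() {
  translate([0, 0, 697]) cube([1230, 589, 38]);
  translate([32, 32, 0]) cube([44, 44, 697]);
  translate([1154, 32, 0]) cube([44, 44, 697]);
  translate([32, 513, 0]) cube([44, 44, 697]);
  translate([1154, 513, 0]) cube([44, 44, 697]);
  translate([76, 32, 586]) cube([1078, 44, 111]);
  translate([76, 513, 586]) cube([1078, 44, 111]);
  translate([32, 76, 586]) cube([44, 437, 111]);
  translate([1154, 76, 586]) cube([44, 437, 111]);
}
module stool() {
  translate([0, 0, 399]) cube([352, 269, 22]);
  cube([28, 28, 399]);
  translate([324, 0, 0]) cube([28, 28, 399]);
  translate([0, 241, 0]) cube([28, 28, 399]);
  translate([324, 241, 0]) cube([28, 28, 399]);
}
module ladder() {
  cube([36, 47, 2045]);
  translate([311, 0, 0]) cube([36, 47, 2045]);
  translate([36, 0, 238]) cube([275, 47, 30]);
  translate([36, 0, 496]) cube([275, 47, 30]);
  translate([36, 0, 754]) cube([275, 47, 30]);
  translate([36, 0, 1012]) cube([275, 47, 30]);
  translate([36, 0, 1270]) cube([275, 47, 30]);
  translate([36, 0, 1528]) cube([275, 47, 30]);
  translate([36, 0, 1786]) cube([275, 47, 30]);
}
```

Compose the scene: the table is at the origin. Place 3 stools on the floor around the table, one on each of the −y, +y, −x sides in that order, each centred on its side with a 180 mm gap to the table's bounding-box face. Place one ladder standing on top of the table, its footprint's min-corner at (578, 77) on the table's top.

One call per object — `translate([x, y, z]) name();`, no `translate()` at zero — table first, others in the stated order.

table();
translate([439, -449, 0]) stool();
translate([439, 769, 0]) stool();
translate([-532, 160, 0]) stool();
translate([578, 77, 735]) ladder();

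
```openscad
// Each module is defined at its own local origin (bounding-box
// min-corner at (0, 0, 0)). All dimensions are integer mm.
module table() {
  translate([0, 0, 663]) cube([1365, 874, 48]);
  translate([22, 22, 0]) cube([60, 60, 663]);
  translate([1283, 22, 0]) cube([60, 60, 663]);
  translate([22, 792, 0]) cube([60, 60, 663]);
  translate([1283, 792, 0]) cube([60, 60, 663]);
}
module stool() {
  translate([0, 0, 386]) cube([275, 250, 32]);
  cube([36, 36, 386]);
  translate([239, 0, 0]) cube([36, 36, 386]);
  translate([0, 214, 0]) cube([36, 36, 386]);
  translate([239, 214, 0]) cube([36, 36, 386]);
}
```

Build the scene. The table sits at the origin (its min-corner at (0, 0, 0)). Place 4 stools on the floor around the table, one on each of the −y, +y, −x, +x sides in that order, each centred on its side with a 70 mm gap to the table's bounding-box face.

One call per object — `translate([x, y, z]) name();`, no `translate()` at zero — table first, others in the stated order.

table();
translate([545, -320, 0]) stool();
translate([545, 944, 0]) stool();
translate([-345, 312, 0]) stool();
translate([1435, 312, 0]) stool();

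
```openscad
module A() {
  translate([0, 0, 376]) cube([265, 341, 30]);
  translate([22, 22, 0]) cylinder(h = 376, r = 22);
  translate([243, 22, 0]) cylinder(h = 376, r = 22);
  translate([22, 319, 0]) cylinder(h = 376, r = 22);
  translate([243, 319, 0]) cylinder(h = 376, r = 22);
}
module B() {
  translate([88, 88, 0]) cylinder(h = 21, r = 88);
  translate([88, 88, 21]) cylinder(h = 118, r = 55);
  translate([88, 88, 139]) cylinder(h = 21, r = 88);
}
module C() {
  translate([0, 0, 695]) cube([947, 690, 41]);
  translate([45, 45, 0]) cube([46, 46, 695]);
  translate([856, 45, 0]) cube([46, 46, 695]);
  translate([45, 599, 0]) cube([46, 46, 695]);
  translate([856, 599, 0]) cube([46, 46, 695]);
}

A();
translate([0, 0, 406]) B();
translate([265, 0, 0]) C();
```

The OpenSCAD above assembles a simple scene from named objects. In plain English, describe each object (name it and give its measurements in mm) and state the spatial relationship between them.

A is a simple wooden stool: a rectangular seat 265 mm (x) by 341 mm (y), 30 mm thick, top face at z = 406 mm, on four round legs, each 44 mm in diameter. The legs rest on z = 0, each leg's axis is inset half a diameter from the nearest pair of seat edges (so the leg's bounding box is flush with the corner).

B is a spool: two coaxial disc flanges of radius 88 mm and thickness 21 mm, joined by a core cylinder of radius 55 mm and height 118 mm. The lower flange rests on z = 0 and the three cylinders share a vertical axis.

C is a table: top 947 mm (x) × 690 mm (y), 41 mm thick, upper face at z = 736 mm, on four 46×46 mm square legs, each inset 45 mm from the nearest pair of top edges, running from z = 0 to the bottom of the top.

The spool is on top of the stool. The table is against the stool's +x side, with their −y faces flush.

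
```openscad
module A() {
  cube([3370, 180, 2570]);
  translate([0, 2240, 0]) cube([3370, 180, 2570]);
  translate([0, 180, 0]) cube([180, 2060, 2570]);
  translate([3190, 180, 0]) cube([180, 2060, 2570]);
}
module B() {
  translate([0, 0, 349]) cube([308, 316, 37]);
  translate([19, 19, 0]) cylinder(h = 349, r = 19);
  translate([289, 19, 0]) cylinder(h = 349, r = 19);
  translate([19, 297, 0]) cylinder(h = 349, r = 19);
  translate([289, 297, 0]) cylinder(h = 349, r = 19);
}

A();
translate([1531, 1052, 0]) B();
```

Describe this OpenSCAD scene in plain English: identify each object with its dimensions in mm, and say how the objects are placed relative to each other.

A is the wall frame of a small rectangular building: four walls, each 2570 mm tall and 180 mm thick, enclosing a footprint 3370 mm (x) by 2420 mm (y) outside-to-outside, with no floor or roof. The front and back walls (the −y and +y sides) span the full width; the two side walls fit between them.

B is a simple wooden stool: a rectangular seat 308 mm (x) by 316 mm (y), 37 mm thick, top face at z = 386 mm, on four round legs, each 38 mm in diameter. The legs rest on z = 0, each leg's axis is inset half a diameter from the nearest pair of seat edges (so the leg's bounding box is flush with the corner).

The stool sits inside the house frame, centred.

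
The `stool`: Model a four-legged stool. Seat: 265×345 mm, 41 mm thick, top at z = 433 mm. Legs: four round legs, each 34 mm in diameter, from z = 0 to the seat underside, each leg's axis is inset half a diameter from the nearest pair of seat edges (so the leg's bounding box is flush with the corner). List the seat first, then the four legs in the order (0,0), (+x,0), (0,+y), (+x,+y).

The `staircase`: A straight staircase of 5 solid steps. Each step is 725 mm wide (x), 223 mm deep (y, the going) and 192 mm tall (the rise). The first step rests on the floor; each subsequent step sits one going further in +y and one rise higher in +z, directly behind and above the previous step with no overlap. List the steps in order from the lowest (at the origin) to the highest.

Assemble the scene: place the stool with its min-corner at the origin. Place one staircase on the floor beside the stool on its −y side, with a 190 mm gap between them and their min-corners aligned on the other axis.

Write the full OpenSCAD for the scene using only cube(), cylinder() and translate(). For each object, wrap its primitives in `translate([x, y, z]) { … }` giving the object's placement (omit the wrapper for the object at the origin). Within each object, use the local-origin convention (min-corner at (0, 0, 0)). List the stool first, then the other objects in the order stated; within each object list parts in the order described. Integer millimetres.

translate([0, 0, 392]) cube([265, 345, 41]);
translate([17, 17, 0]) cylinder(h = 392, r = 17);
translate([248, 17, 0]) cylinder(h = 392, r = 17);
translate([17, 328, 0]) cylinder(h = 392, r = 17);
translate([248, 328, 0]) cylinder(h = 392, r = 17);
translate([0, -1305, 0]) {
  cube([725, 223, 192]);
  translate([0, 223, 192]) cube([725, 223, 192]);
  translate([0, 446, 384]) cube([725, 223, 192]);
  translate([0, 669, 576]) cube([725, 223, 192]);
  translate([0, 892, 768]) cube([725, 223, 192]);
}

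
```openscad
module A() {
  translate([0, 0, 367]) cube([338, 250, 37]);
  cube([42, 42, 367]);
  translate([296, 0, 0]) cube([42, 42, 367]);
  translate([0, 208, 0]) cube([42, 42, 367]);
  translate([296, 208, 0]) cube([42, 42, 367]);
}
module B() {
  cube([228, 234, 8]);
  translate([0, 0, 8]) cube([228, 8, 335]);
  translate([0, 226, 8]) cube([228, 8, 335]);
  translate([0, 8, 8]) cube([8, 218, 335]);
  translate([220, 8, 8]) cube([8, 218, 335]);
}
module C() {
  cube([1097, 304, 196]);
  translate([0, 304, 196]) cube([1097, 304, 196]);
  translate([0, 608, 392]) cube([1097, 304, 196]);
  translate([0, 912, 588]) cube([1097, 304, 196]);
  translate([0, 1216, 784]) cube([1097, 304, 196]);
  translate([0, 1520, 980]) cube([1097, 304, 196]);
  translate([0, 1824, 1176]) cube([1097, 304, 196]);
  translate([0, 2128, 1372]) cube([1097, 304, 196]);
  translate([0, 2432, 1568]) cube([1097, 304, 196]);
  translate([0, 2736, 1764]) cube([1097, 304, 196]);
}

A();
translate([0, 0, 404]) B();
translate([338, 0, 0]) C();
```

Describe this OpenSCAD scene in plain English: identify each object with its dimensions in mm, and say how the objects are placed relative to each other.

A is a simple wooden stool: a rectangular seat 338 mm (x) by 250 mm (y), 37 mm thick, top face at z = 404 mm, on four square legs, each 42×42 mm in cross-section. The legs rest on z = 0, each flush with a corner of the seat.

B is an open-topped rectangular box: outside dimensions 228×234×343 mm, with a uniform wall and base thickness of 8 mm. The base is a full 228×234 slab on the floor; four walls sit on top of the base. The front and back walls (the −y and +y sides) span the full width; the two side walls fit between them.

C is a straight staircase of 10 solid steps. Each step is 1097 mm wide (x), 304 mm deep (y, the going) and 196 mm tall (the rise). The first step rests on the floor; each subsequent step sits one going further in +y and one rise higher in +z, directly behind and above the previous step with no overlap.

The open box is on top of the stool. The staircase is against the stool's +x side, with their −y faces flush.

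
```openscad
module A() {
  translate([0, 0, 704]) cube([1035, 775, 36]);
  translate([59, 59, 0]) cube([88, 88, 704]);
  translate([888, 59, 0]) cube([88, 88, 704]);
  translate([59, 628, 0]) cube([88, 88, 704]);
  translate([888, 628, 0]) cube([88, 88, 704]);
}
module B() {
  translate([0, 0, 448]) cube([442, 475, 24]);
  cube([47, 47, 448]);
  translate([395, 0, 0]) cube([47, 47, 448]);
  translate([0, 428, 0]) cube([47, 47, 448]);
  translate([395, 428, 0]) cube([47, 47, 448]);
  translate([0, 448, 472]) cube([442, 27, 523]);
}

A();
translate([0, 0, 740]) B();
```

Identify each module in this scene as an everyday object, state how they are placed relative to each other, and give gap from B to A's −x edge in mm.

A is a table. B is a chair. The chair is on top of the table. The gap from the chair to the table's −x edge is 0 mm.

The chair's min-x is at 0; the table's min-x is 0; gap = 0 mm.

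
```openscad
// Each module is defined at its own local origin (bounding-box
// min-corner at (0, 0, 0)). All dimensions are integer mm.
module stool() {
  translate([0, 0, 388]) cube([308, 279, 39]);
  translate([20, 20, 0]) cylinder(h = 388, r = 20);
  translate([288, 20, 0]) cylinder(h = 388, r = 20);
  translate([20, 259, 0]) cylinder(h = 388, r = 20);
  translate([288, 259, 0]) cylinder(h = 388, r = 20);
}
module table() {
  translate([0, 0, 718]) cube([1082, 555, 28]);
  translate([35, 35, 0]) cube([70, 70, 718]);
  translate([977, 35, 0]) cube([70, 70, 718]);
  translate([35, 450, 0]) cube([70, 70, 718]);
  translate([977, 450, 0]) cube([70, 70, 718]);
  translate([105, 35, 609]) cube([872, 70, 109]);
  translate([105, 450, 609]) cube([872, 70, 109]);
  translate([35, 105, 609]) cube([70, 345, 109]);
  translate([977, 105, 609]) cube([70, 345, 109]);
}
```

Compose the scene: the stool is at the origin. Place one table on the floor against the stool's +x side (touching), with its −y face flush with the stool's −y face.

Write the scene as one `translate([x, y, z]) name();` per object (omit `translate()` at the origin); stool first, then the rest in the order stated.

stool();
translate([308, 0, 0]) table();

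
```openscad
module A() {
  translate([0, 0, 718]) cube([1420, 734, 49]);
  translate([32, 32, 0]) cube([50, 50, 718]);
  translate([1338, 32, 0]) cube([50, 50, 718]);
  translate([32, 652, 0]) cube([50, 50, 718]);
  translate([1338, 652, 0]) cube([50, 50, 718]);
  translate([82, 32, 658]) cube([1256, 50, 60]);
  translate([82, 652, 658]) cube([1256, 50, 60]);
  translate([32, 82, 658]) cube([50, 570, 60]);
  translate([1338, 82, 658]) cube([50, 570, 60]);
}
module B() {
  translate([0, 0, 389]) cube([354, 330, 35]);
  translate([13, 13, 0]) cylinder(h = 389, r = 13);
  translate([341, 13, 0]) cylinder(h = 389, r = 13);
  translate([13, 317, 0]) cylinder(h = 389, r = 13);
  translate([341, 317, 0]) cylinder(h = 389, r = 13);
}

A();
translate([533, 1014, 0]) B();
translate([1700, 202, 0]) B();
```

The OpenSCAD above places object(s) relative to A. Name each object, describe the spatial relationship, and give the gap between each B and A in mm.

A is a table. B is a stool. Two stools sit around the table at the +y, +x sides. The gap between each stool and the table is 280 mm.

Each stool's nearest face is 280 mm from the table's bounding box.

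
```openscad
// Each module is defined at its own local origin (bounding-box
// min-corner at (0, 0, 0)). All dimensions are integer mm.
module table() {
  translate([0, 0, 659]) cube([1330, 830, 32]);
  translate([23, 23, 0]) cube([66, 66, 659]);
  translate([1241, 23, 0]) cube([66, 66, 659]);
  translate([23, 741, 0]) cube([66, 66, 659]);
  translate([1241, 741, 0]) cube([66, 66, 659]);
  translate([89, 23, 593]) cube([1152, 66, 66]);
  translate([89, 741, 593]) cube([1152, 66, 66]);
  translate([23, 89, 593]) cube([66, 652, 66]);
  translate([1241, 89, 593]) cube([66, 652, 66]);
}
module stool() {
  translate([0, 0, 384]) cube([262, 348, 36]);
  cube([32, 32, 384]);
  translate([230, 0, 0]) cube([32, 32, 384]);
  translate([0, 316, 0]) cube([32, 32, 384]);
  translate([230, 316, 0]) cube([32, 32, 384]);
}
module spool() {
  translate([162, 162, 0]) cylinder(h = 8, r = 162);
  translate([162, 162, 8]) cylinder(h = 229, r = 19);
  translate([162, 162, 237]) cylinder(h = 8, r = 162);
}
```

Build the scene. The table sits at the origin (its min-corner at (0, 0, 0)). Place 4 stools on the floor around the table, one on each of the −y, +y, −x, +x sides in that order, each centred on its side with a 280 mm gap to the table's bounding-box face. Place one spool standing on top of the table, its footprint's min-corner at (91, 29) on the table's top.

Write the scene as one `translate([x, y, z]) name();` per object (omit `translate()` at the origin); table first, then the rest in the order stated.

table();
translate([534, -628, 0]) stool();
translate([534, 1110, 0]) stool();
translate([-542, 241, 0]) stool();
translate([1610, 241, 0]) stool();
translate([91, 29, 691]) spool();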